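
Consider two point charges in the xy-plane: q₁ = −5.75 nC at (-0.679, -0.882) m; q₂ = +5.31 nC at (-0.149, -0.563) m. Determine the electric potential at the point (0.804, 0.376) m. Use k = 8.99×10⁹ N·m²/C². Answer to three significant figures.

9.10 V

Electric potential is a scalar, so the contributions from each charge add algebraically: V = Σ kqᵢ/rᵢ.
Distances from the field point to each charge: r₁ = 1.94 m, r₂ = 1.34 m.
V = k[(-5.75×10⁻⁹)/(1.94) + (5.31×10⁻⁹)/(1.34)] = 9.10 V.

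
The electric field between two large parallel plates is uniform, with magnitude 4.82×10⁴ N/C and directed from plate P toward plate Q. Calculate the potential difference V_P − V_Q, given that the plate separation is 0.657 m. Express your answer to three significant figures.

3.17×10⁴ V

In a uniform field, potential decreases in the direction of E: ΔV = −E·d for a displacement d parallel to E.
Going from Q to P is a displacement of 0.657 m opposite to the field, so V_P − V_Q = +Ed = 3.17×10⁴ V.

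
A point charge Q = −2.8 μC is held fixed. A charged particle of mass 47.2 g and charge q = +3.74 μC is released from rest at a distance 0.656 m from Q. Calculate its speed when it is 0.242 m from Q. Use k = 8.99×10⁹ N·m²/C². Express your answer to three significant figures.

3.23 m/s

Only the electrostatic force acts, so mechanical energy is conserved: ½mv² = U₁ − U₂ = kQq(1/r₁ − 1/r₂).
U₁ − U₂ = (8.99×10⁹ N·m²/C²)(-2.80×10⁻⁶ C)(3.74×10⁻⁶ C)(1/0.656 − 1/0.242) = 0.246 J.
v = √(2·0.246/0.0472) = 3.23 m/s.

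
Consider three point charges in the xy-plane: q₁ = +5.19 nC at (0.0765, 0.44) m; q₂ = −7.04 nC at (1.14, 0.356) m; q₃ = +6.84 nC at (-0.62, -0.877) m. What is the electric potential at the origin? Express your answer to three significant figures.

The total potential is the scalar sum of each charge's contribution, V = Σ kqᵢ/rᵢ.
Distances from the field point to each charge: r₁ = 0.447 m, r₂ = 1.19 m, r₃ = 1.07 m.
V = k[(5.19×10⁻⁹)/(0.447) + (-7.04×10⁻⁹)/(1.19) + (6.84×10⁻⁹)/(1.07)] = 109 V.

109 V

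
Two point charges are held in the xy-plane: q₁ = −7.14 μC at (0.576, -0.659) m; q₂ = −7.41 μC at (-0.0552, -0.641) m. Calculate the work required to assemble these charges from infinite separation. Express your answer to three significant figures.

0.753 J

The assembly work is the sum of pairwise potential energies, U = Σ_{i<j} kqᵢqⱼ/rᵢⱼ.
Pair separations: r₁₂ = 0.631 m.
U = (0.753) = 0.753 J.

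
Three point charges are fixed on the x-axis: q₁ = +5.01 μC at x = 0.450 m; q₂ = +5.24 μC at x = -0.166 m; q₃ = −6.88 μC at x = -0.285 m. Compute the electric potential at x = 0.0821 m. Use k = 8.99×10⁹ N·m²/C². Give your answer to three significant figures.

1.44×10⁵ V

Electric potential is a scalar, so the contributions from each charge add algebraically: V = Σ kqᵢ/rᵢ.
Distances from the field point to each charge: r₁ = 0.368 m, r₂ = 0.248 m, r₃ = 0.367 m.
V = k[(5.01×10⁻⁶)/(0.368) + (5.24×10⁻⁶)/(0.248) + (-6.88×10⁻⁶)/(0.367)] = 1.44×10⁵ V.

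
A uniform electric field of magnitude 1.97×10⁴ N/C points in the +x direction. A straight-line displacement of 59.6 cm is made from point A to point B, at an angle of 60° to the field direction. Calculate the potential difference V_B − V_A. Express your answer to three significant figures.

Only the component of displacement along E changes the potential: ΔV = −E·d·cosθ.
ΔV = −(1.97×10⁴ V/m)(0.596 m)cos60° = -5870 V.

-5870 V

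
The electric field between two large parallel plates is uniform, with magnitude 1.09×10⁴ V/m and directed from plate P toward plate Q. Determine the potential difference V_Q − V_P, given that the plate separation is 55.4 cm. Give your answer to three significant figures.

In a uniform field, potential decreases in the direction of E: ΔV = −E·d for a displacement d parallel to E.
Going from P to Q is a displacement of 55.4 cm along the field, so V_Q − V_P = −Ed = -6040 V.

-6040 V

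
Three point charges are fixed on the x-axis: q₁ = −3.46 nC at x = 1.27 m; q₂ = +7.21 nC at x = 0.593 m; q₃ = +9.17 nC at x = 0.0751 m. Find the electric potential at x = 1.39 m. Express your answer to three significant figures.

-115 V

The total potential is the scalar sum of each charge's contribution, V = Σ kqᵢ/rᵢ.
Distances from the field point to each charge: r₁ = 0.120 m, r₂ = 0.797 m, r₃ = 1.31 m.
V = k[(-3.46×10⁻⁹)/(0.120) + (7.21×10⁻⁹)/(0.797) + (9.17×10⁻⁹)/(1.31)] = -115 V.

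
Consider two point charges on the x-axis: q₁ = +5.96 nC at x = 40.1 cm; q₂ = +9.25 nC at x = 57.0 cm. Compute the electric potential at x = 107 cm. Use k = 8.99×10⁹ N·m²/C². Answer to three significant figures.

246 V

Electric potential is a scalar, so the contributions from each charge add algebraically: V = Σ kqᵢ/rᵢ.
Distances from the field point to each charge: r₁ = 0.669 m, r₂ = 0.500 m.
V = k[(5.96×10⁻⁹)/(0.669) + (9.25×10⁻⁹)/(0.500)] = 246 V.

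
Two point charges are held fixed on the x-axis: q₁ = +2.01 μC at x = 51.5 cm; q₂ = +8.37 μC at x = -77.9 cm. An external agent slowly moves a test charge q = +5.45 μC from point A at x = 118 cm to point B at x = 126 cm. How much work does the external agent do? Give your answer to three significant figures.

-0.0241 J

For quasistatic motion the external work equals the change in potential energy: W_ext = qΔV = q(V_B − V_A).
At A: distances to the source charges are 0.665 m, 1.96 m; V_A = Σ kqᵢ/rᵢ = 6.56×10⁴ V.
At B: distances to the source charges are 0.745 m, 2.04 m; V_B = Σ kqᵢ/rᵢ = 6.12×10⁴ V.
ΔV = V_B − V_A = -4420 V.
W_ext = qΔV = (5.45×10⁻⁶ C)(-4420 V) = -0.0241 J.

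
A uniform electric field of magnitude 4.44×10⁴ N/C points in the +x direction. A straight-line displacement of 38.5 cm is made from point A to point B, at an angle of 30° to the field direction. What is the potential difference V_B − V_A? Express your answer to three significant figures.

-1.48×10⁴ V

Only the component of displacement along E changes the potential: ΔV = −E·d·cosθ.
ΔV = −(4.44×10⁴ V/m)(0.385 m)cos30° = -1.48×10⁴ V.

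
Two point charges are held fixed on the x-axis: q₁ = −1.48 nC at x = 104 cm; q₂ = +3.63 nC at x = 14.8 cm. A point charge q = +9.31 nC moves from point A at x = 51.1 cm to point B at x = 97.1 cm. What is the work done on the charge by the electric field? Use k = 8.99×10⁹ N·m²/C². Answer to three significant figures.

The work done by the electric force is W_field = −ΔU = −q(V_B − V_A) = q(V_A − V_B).
At A: distances to the source charges are 0.529 m, 0.363 m; V_A = Σ kqᵢ/rᵢ = 64.7 V.
At B: distances to the source charges are 0.0690 m, 0.823 m; V_B = Σ kqᵢ/rᵢ = -153 V.
ΔV = V_B − V_A = -218 V.
W_field = −qΔV = −(9.31×10⁻⁹ C)(-218 V) = 2.03×10⁻⁶ J.

2.03×10⁻⁶ J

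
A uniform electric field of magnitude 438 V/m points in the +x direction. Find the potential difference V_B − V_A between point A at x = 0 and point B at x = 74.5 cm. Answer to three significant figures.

-326 V

In a uniform field, potential decreases in the direction of E: V_B − V_A = −E·Δx.
V_B − V_A = −(438 V/m)(0.745 m) = -326 V.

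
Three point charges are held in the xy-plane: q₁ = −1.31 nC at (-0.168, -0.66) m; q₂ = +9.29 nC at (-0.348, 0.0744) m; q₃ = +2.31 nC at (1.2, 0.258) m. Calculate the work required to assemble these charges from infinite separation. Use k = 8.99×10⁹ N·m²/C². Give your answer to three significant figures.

The work to assemble the configuration equals its total potential energy, U = Σ kqᵢqⱼ/rᵢⱼ over all pairs.
Pair separations: r₁₂ = 0.756 m, r₁₃ = 1.65 m, r₂₃ = 1.56 m.
U = (-1.45×10⁻⁷) + (-1.65×10⁻⁸) + (1.24×10⁻⁷) = -3.74×10⁻⁸ J.

-3.74×10⁻⁸ J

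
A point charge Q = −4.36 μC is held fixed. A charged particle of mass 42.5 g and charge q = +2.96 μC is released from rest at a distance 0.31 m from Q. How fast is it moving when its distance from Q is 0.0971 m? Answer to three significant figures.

Only the electrostatic force acts, so mechanical energy is conserved: ½mv² = U₁ − U₂ = kQq(1/r₁ − 1/r₂).
U₁ − U₂ = (8.99×10⁹ N·m²/C²)(-4.36×10⁻⁶ C)(2.96×10⁻⁶ C)(1/0.310 − 1/0.0971) = 0.821 J.
v = √(2·0.821/0.0425) = 6.21 m/s.

6.21 m/s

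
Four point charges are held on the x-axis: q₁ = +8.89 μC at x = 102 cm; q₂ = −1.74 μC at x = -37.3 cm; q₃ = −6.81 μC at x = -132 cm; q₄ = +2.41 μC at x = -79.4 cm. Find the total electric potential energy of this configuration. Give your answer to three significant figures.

-0.484 J

The assembly work is the sum of pairwise potential energies, U = Σ_{i<j} kqᵢqⱼ/rᵢⱼ.
Pair separations: r₁₂ = 1.39 m, r₁₃ = 2.34 m, r₁₄ = 1.81 m, r₂₃ = 0.947 m, r₂₄ = 0.421 m, r₃₄ = 0.526 m.
Summing all 6 pair terms gives U = -0.484 J.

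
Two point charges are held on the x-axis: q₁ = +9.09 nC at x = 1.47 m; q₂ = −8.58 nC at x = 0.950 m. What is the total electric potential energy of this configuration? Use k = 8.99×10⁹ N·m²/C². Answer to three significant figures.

The work to assemble the configuration equals its total potential energy, U = Σ kqᵢqⱼ/rᵢⱼ over all pairs.
Pair separations: r₁₂ = 0.520 m.
U = (-1.35×10⁻⁶) = -1.35×10⁻⁶ J.

-1.35×10⁻⁶ J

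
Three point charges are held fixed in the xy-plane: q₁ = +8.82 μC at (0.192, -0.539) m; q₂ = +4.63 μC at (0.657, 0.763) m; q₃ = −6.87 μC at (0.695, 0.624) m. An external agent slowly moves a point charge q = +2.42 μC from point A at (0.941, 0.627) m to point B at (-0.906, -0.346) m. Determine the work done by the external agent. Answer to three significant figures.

0.294 J

For quasistatic motion the external work equals the change in potential energy: W_ext = qΔV = q(V_B − V_A).
At A: distances to the source charges are 1.39 m, 0.315 m, 0.246 m; V_A = Σ kqᵢ/rᵢ = -6.16×10⁴ V.
At B: distances to the source charges are 1.11 m, 1.92 m, 1.87 m; V_B = Σ kqᵢ/rᵢ = 5.98×10⁴ V.
ΔV = V_B − V_A = 1.21×10⁵ V.
W_ext = qΔV = (2.42×10⁻⁶ C)(1.21×10⁵ V) = 0.294 J.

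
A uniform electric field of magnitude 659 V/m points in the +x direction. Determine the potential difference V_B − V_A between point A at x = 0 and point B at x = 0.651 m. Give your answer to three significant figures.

-429 V

In a uniform field, potential decreases in the direction of E: V_B − V_A = −E·Δx.
V_B − V_A = −(659 V/m)(0.651 m) = -429 V.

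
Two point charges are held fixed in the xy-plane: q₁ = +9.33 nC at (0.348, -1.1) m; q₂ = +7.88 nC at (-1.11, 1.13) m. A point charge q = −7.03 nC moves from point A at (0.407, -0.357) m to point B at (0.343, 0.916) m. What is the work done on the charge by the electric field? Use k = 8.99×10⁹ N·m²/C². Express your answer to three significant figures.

-3.94×10⁻⁷ J

The work done by the electric force is W_field = −ΔU = −q(V_B − V_A) = q(V_A − V_B).
At A: distances to the source charges are 0.745 m, 2.12 m; V_A = Σ kqᵢ/rᵢ = 146 V.
At B: distances to the source charges are 2.02 m, 1.47 m; V_B = Σ kqᵢ/rᵢ = 89.8 V.
ΔV = V_B − V_A = -56.0 V.
W_field = −qΔV = −(-7.03×10⁻⁹ C)(-56.0 V) = -3.94×10⁻⁷ J.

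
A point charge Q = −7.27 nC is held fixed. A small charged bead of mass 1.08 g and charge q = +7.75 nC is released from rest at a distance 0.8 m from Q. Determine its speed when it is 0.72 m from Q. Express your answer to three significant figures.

0.0114 m/s

Only the electrostatic force acts, so mechanical energy is conserved: ½mv² = U₁ − U₂ = kQq(1/r₁ − 1/r₂).
U₁ − U₂ = (8.99×10⁹ N·m²/C²)(-7.27×10⁻⁹ C)(7.75×10⁻⁹ C)(1/0.800 − 1/0.720) = 7.03×10⁻⁸ J.
v = √(2·7.03×10⁻⁸/1.08×10⁻³) = 0.0114 m/s.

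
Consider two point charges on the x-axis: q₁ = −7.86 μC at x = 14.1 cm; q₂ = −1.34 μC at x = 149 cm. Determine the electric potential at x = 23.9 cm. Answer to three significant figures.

-7.31×10⁵ V

Electric potential is a scalar, so the contributions from each charge add algebraically: V = Σ kqᵢ/rᵢ.
Distances from the field point to each charge: r₁ = 0.0980 m, r₂ = 1.25 m.
V = k[(-7.86×10⁻⁶)/(0.0980) + (-1.34×10⁻⁶)/(1.25)] = -7.31×10⁵ V.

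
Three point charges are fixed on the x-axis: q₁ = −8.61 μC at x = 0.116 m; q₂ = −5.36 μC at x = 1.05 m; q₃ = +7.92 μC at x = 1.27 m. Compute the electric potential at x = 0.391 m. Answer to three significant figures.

-2.74×10⁵ V

The total potential is the scalar sum of each charge's contribution, V = Σ kqᵢ/rᵢ.
Distances from the field point to each charge: r₁ = 0.275 m, r₂ = 0.659 m, r₃ = 0.879 m.
V = k[(-8.61×10⁻⁶)/(0.275) + (-5.36×10⁻⁶)/(0.659) + (7.92×10⁻⁶)/(0.879)] = -2.74×10⁵ V.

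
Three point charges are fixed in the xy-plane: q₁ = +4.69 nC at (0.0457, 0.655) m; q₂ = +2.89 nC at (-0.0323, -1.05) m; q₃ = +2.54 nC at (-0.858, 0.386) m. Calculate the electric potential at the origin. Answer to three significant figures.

113 V

The total potential is the scalar sum of each charge's contribution, V = Σ kqᵢ/rᵢ.
Distances from the field point to each charge: r₁ = 0.657 m, r₂ = 1.05 m, r₃ = 0.941 m.
V = k[(4.69×10⁻⁹)/(0.657) + (2.89×10⁻⁹)/(1.05) + (2.54×10⁻⁹)/(0.941)] = 113 V.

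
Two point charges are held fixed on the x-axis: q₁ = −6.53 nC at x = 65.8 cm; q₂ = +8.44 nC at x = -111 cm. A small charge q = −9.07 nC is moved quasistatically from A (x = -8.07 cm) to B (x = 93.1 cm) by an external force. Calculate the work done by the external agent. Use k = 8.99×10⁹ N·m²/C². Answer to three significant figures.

For quasistatic motion the external work equals the change in potential energy: W_ext = qΔV = q(V_B − V_A).
At A: distances to the source charges are 0.739 m, 1.03 m; V_A = Σ kqᵢ/rᵢ = -5.75 V.
At B: distances to the source charges are 0.273 m, 2.04 m; V_B = Σ kqᵢ/rᵢ = -178 V.
ΔV = V_B − V_A = -172 V.
W_ext = qΔV = (-9.07×10⁻⁹ C)(-172 V) = 1.56×10⁻⁶ J.

1.56×10⁻⁶ J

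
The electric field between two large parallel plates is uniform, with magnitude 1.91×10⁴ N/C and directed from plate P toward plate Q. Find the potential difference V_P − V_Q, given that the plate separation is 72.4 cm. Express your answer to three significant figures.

In a uniform field, potential decreases in the direction of E: ΔV = −E·d for a displacement d parallel to E.
Going from Q to P is a displacement of 72.4 cm opposite to the field, so V_P − V_Q = +Ed = 1.38×10⁴ V.

1.38×10⁴ V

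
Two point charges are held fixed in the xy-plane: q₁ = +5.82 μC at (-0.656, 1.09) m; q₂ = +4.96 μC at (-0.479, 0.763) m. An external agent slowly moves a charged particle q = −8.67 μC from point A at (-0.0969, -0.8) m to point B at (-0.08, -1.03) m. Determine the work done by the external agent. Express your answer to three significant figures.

For quasistatic motion the external work equals the change in potential energy: W_ext = qΔV = q(V_B − V_A).
At A: distances to the source charges are 1.97 m, 1.61 m; V_A = Σ kqᵢ/rᵢ = 5.43×10⁴ V.
At B: distances to the source charges are 2.20 m, 1.84 m; V_B = Σ kqᵢ/rᵢ = 4.81×10⁴ V.
ΔV = V_B − V_A = -6170 V.
W_ext = qΔV = (-8.67×10⁻⁶ C)(-6170 V) = 0.0535 J.

0.0535 J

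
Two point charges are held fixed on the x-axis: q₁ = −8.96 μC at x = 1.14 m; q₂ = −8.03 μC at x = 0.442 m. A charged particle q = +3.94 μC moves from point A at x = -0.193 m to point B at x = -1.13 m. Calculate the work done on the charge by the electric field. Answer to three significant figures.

-0.365 J

The work done by the electric force is W_field = −ΔU = −q(V_B − V_A) = q(V_A − V_B).
At A: distances to the source charges are 1.33 m, 0.635 m; V_A = Σ kqᵢ/rᵢ = -1.74×10⁵ V.
At B: distances to the source charges are 2.27 m, 1.57 m; V_B = Σ kqᵢ/rᵢ = -8.14×10⁴ V.
ΔV = V_B − V_A = 9.27×10⁴ V.
W_field = −qΔV = −(3.94×10⁻⁶ C)(9.27×10⁴ V) = -0.365 J.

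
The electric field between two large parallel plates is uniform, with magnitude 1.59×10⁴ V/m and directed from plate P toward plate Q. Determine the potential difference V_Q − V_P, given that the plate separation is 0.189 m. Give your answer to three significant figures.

-3010 V

In a uniform field, potential decreases in the direction of E: ΔV = −E·d for a displacement d parallel to E.
Going from P to Q is a displacement of 0.189 m along the field, so V_Q − V_P = −Ed = -3010 V.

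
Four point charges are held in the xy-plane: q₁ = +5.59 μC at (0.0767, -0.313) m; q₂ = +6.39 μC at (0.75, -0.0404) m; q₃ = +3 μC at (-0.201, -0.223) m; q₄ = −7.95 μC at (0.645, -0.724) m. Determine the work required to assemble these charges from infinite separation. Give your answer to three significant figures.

-0.312 J

The work to assemble the configuration equals its total potential energy, U = Σ kqᵢqⱼ/rᵢⱼ over all pairs.
Pair separations: r₁₂ = 0.726 m, r₁₃ = 0.292 m, r₁₄ = 0.701 m, r₂₃ = 0.968 m, r₂₄ = 0.692 m, r₃₄ = 0.983 m.
Summing all 6 pair terms gives U = -0.312 J.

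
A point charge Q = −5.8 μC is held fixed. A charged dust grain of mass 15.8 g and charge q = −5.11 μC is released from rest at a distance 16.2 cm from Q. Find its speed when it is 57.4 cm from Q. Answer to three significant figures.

Only the electrostatic force acts, so mechanical energy is conserved: ½mv² = U₁ − U₂ = kQq(1/r₁ − 1/r₂).
U₁ − U₂ = (8.99×10⁹ N·m²/C²)(-5.80×10⁻⁶ C)(-5.11×10⁻⁶ C)(1/0.162 − 1/0.574) = 1.18 J.
v = √(2·1.18/0.0158) = 12.2 m/s.

12.2 m/s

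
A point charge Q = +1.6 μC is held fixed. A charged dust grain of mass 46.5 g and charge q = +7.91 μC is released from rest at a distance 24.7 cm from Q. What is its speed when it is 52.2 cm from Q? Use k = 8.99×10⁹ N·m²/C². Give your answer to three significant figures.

Only the electrostatic force acts, so mechanical energy is conserved: ½mv² = U₁ − U₂ = kQq(1/r₁ − 1/r₂).
U₁ − U₂ = (8.99×10⁹ N·m²/C²)(1.60×10⁻⁶ C)(7.91×10⁻⁶ C)(1/0.247 − 1/0.522) = 0.243 J.
v = √(2·0.243/0.0465) = 3.23 m/s.

3.23 m/s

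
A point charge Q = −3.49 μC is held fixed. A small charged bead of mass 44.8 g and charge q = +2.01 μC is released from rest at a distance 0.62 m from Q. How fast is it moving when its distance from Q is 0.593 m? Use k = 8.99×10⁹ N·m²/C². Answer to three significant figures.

0.455 m/s

Only the electrostatic force acts, so mechanical energy is conserved: ½mv² = U₁ − U₂ = kQq(1/r₁ − 1/r₂).
U₁ − U₂ = (8.99×10⁹ N·m²/C²)(-3.49×10⁻⁶ C)(2.01×10⁻⁶ C)(1/0.620 − 1/0.593) = 4.63×10⁻³ J.
v = √(2·4.63×10⁻³/0.0448) = 0.455 m/s.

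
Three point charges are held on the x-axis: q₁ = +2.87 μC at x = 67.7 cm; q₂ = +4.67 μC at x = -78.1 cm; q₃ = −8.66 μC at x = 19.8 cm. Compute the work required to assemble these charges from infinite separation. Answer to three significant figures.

-0.755 J

The assembly work is the sum of pairwise potential energies, U = Σ_{i<j} kqᵢqⱼ/rᵢⱼ.
Pair separations: r₁₂ = 1.46 m, r₁₃ = 0.479 m, r₂₃ = 0.979 m.
U = (0.0826) + (-0.466) + (-0.371) = -0.755 J.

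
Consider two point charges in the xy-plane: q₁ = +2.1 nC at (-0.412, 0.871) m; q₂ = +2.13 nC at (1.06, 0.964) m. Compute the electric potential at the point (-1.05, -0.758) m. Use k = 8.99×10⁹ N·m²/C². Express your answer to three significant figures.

The total potential is the scalar sum of each charge's contribution, V = Σ kqᵢ/rᵢ.
Distances from the field point to each charge: r₁ = 1.75 m, r₂ = 2.72 m.
V = k[(2.10×10⁻⁹)/(1.75) + (2.13×10⁻⁹)/(2.72)] = 17.8 V.

17.8 V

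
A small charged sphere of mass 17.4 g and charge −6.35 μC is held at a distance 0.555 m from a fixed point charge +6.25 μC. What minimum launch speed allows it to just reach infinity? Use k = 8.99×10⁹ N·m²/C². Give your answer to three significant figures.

8.60 m/s

To just escape, total mechanical energy must reach zero at infinity: ½mv²_min + U = 0, so ½mv²_min = −U = |kQq|/r.
|U| = |kQq|/r = (8.99×10⁹ N·m²/C²)(6.25×10⁻⁶)(6.35×10⁻⁶)/(0.555) = 0.643 J.
v_min = √(2|U|/m) = √(2·0.643/0.0174) = 8.60 m/s.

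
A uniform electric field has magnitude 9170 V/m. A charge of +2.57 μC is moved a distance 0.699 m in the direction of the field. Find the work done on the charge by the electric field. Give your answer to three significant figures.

0.0165 J

The potential change for a displacement 0.699 m in the direction of the field is ΔV = −Ed = -6410 V.
W_field = −qΔV = 0.0165 J.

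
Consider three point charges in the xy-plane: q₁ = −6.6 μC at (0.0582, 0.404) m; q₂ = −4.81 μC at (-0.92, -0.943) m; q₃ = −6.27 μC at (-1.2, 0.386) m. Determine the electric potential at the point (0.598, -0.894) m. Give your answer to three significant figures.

The total potential is the scalar sum of each charge's contribution, V = Σ kqᵢ/rᵢ.
Distances from the field point to each charge: r₁ = 1.41 m, r₂ = 1.52 m, r₃ = 2.21 m.
V = k[(-6.60×10⁻⁶)/(1.41) + (-4.81×10⁻⁶)/(1.52) + (-6.27×10⁻⁶)/(2.21)] = -9.62×10⁴ V.

-9.62×10⁴ V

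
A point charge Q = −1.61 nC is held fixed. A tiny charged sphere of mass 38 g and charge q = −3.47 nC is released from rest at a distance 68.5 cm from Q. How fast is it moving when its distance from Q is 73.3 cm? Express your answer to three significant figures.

Only the electrostatic force acts, so mechanical energy is conserved: ½mv² = U₁ − U₂ = kQq(1/r₁ − 1/r₂).
U₁ − U₂ = (8.99×10⁹ N·m²/C²)(-1.61×10⁻⁹ C)(-3.47×10⁻⁹ C)(1/0.685 − 1/0.733) = 4.80×10⁻⁹ J.
v = √(2·4.80×10⁻⁹/0.0380) = 5.03×10⁻⁴ m/s.

5.03×10⁻⁴ m/s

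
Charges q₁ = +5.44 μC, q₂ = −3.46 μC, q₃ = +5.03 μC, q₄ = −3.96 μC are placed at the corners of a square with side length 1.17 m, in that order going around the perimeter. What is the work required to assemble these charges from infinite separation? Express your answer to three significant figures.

The work to assemble the configuration equals its total potential energy, U = Σ kqᵢqⱼ/rᵢⱼ over all pairs.
The four side pairs have separation 1.17 m and the two diagonal pairs 1.65 m.
Summing all 6 pair terms gives U = -0.374 J.

-0.374 J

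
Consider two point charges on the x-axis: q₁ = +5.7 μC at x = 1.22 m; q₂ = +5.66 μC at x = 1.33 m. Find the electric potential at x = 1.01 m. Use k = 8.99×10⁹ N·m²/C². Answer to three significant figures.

The total potential is the scalar sum of each charge's contribution, V = Σ kqᵢ/rᵢ.
Distances from the field point to each charge: r₁ = 0.210 m, r₂ = 0.320 m.
V = k[(5.70×10⁻⁶)/(0.210) + (5.66×10⁻⁶)/(0.320)] = 4.03×10⁵ V.

4.03×10⁵ V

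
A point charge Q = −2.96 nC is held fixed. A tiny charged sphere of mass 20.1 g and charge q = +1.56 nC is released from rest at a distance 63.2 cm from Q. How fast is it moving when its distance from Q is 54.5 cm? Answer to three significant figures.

Only the electrostatic force acts, so mechanical energy is conserved: ½mv² = U₁ − U₂ = kQq(1/r₁ − 1/r₂).
U₁ − U₂ = (8.99×10⁹ N·m²/C²)(-2.96×10⁻⁹ C)(1.56×10⁻⁹ C)(1/0.632 − 1/0.545) = 1.05×10⁻⁸ J.
v = √(2·1.05×10⁻⁸/0.0201) = 1.02×10⁻³ m/s.

1.02×10⁻³ m/s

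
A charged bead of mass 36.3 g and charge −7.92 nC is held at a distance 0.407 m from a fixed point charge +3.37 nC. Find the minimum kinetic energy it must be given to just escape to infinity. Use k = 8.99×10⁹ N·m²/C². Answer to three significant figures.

5.90×10⁻⁷ J

To just escape, total mechanical energy must reach zero at infinity: ½mv²_min + U = 0, so ½mv²_min = −U = |kQq|/r.
|U| = |kQq|/r = (8.99×10⁹ N·m²/C²)(3.37×10⁻⁹)(7.92×10⁻⁹)/(0.407) = 5.90×10⁻⁷ J.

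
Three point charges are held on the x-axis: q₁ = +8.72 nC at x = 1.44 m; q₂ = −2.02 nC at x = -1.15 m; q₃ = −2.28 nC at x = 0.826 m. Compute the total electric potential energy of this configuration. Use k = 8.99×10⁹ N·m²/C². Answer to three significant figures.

The assembly work is the sum of pairwise potential energies, U = Σ_{i<j} kqᵢqⱼ/rᵢⱼ.
Pair separations: r₁₂ = 2.59 m, r₁₃ = 0.614 m, r₂₃ = 1.98 m.
U = (-6.11×10⁻⁸) + (-2.91×10⁻⁷) + (2.10×10⁻⁸) = -3.31×10⁻⁷ J.

-3.31×10⁻⁷ J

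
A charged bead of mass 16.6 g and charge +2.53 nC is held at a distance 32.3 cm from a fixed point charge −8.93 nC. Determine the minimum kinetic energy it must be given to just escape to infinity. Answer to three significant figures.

6.29×10⁻⁷ J

To just escape, total mechanical energy must reach zero at infinity: ½mv²_min + U = 0, so ½mv²_min = −U = |kQq|/r.
|U| = |kQq|/r = (8.99×10⁹ N·m²/C²)(8.93×10⁻⁹)(2.53×10⁻⁹)/(0.323) = 6.29×10⁻⁷ J.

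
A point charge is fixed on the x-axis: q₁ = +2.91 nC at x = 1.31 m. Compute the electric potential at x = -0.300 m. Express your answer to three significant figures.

Electric potential is a scalar, so the contributions from each charge add algebraically: V = Σ kqᵢ/rᵢ.
V = k[(2.91×10⁻⁹)/(1.61)] = 16.2 V.

16.2 V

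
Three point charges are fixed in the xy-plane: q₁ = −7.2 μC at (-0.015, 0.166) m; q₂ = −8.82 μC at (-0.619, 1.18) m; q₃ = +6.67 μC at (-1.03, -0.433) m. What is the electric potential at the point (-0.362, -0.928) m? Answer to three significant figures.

Electric potential is a scalar, so the contributions from each charge add algebraically: V = Σ kqᵢ/rᵢ.
Distances from the field point to each charge: r₁ = 1.15 m, r₂ = 2.12 m, r₃ = 0.831 m.
V = k[(-7.20×10⁻⁶)/(1.15) + (-8.82×10⁻⁶)/(2.12) + (6.67×10⁻⁶)/(0.831)] = -2.16×10⁴ V.

-2.16×10⁴ V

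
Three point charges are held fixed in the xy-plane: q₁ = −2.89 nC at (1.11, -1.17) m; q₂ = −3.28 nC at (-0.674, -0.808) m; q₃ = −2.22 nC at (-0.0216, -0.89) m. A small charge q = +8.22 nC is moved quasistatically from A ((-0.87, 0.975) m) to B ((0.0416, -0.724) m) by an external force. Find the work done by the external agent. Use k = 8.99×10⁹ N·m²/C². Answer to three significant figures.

-1.16×10⁻⁶ J

For quasistatic motion the external work equals the change in potential energy: W_ext = qΔV = q(V_B − V_A).
At A: distances to the source charges are 2.92 m, 1.79 m, 2.05 m; V_A = Σ kqᵢ/rᵢ = -35.1 V.
At B: distances to the source charges are 1.16 m, 0.721 m, 0.178 m; V_B = Σ kqᵢ/rᵢ = -176 V.
ΔV = V_B − V_A = -141 V.
W_ext = qΔV = (8.22×10⁻⁹ C)(-141 V) = -1.16×10⁻⁶ J.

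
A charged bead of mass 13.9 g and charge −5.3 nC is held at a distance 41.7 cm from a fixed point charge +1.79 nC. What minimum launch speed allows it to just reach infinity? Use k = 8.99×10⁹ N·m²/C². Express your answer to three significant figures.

5.42×10⁻³ m/s

To just escape, total mechanical energy must reach zero at infinity: ½mv²_min + U = 0, so ½mv²_min = −U = |kQq|/r.
|U| = |kQq|/r = (8.99×10⁹ N·m²/C²)(1.79×10⁻⁹)(5.30×10⁻⁹)/(0.417) = 2.05×10⁻⁷ J.
v_min = √(2|U|/m) = √(2·2.05×10⁻⁷/0.0139) = 5.42×10⁻³ m/s.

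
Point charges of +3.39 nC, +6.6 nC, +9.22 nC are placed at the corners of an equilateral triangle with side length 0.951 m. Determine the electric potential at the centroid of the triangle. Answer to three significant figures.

Electric potential is a scalar, so the contributions from each charge add algebraically: V = Σ kqᵢ/rᵢ.
The distance from each vertex to the centroid is a/√3 = 0.549 m.
V = k[(3.39×10⁻⁹)/(0.549) + (6.60×10⁻⁹)/(0.549) + (9.22×10⁻⁹)/(0.549)] = 315 V.

315 V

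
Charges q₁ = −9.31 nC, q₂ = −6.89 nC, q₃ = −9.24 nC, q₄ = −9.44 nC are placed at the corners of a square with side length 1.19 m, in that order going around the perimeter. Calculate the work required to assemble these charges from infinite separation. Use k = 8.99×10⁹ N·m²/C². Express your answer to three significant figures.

3.10×10⁻⁶ J

The assembly work is the sum of pairwise potential energies, U = Σ_{i<j} kqᵢqⱼ/rᵢⱼ.
The four side pairs have separation 1.19 m and the two diagonal pairs 1.68 m.
Summing all 6 pair terms gives U = 3.10×10⁻⁶ J.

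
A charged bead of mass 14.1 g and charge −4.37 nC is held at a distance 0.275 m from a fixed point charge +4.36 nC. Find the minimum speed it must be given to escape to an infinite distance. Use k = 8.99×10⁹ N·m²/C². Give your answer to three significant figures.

9.40×10⁻³ m/s

To just escape, total mechanical energy must reach zero at infinity: ½mv²_min + U = 0, so ½mv²_min = −U = |kQq|/r.
|U| = |kQq|/r = (8.99×10⁹ N·m²/C²)(4.36×10⁻⁹)(4.37×10⁻⁹)/(0.275) = 6.23×10⁻⁷ J.
v_min = √(2|U|/m) = √(2·6.23×10⁻⁷/0.0141) = 9.40×10⁻³ m/s.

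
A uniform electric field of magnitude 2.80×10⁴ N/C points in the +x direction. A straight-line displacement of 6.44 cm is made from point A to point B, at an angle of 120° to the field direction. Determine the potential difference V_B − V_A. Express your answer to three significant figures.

902 V

Only the component of displacement along E changes the potential: ΔV = −E·d·cosθ.
ΔV = −(2.80×10⁴ V/m)(0.0644 m)cos120° = 902 V.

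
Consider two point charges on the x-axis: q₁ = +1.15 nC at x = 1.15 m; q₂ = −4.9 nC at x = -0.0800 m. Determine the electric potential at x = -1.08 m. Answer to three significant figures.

The total potential is the scalar sum of each charge's contribution, V = Σ kqᵢ/rᵢ.
Distances from the field point to each charge: r₁ = 2.23 m, r₂ = 1.00 m.
V = k[(1.15×10⁻⁹)/(2.23) + (-4.90×10⁻⁹)/(1.00)] = -39.4 V.

-39.4 V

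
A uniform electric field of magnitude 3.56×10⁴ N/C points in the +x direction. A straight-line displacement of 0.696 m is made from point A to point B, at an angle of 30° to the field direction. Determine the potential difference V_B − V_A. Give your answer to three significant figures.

-2.15×10⁴ V

Only the component of displacement along E changes the potential: ΔV = −E·d·cosθ.
ΔV = −(3.56×10⁴ V/m)(0.696 m)cos30° = -2.15×10⁴ V.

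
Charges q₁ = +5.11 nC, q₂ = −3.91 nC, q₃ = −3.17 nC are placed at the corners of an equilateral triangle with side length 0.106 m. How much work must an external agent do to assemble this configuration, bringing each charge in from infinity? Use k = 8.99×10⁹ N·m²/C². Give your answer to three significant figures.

-2.02×10⁻⁶ J

The assembly work is the sum of pairwise potential energies, U = Σ_{i<j} kqᵢqⱼ/rᵢⱼ.
All three pair separations equal the side length, 0.106 m.
U = (-1.69×10⁻⁶) + (-1.37×10⁻⁶) + (1.05×10⁻⁶) = -2.02×10⁻⁶ J.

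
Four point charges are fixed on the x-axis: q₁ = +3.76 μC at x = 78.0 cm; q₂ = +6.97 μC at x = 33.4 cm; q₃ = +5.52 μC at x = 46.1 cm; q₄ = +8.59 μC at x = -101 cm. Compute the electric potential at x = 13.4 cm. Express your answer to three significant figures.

5.85×10⁵ V

Electric potential is a scalar, so the contributions from each charge add algebraically: V = Σ kqᵢ/rᵢ.
Distances from the field point to each charge: r₁ = 0.646 m, r₂ = 0.200 m, r₃ = 0.327 m, r₄ = 1.14 m.
V = k[(3.76×10⁻⁶)/(0.646) + (6.97×10⁻⁶)/(0.200) + (5.52×10⁻⁶)/(0.327) + (8.59×10⁻⁶)/(1.14)] = 5.85×10⁵ V.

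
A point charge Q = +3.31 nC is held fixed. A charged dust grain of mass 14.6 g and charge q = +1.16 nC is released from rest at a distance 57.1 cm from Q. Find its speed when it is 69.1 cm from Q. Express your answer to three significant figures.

Only the electrostatic force acts, so mechanical energy is conserved: ½mv² = U₁ − U₂ = kQq(1/r₁ − 1/r₂).
U₁ − U₂ = (8.99×10⁹ N·m²/C²)(3.31×10⁻⁹ C)(1.16×10⁻⁹ C)(1/0.571 − 1/0.691) = 1.05×10⁻⁸ J.
v = √(2·1.05×10⁻⁸/0.0146) = 1.20×10⁻³ m/s.

1.20×10⁻³ m/s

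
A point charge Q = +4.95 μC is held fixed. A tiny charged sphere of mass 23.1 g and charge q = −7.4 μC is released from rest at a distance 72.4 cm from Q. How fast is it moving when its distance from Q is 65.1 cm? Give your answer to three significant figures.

2.10 m/s

Only the electrostatic force acts, so mechanical energy is conserved: ½mv² = U₁ − U₂ = kQq(1/r₁ − 1/r₂).
U₁ − U₂ = (8.99×10⁹ N·m²/C²)(4.95×10⁻⁶ C)(-7.40×10⁻⁶ C)(1/0.724 − 1/0.651) = 0.0510 J.
v = √(2·0.0510/0.0231) = 2.10 m/s.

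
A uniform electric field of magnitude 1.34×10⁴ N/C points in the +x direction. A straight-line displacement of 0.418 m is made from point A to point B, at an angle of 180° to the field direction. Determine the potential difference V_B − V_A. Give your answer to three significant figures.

5600 V

Only the component of displacement along E changes the potential: ΔV = −E·d·cosθ.
ΔV = −(1.34×10⁴ V/m)(0.418 m)cos180° = 5600 V.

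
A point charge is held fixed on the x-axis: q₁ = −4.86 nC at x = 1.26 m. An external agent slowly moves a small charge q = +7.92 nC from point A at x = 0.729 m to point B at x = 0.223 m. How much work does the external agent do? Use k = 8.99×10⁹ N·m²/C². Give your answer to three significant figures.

3.18×10⁻⁷ J

For quasistatic motion the external work equals the change in potential energy: W_ext = qΔV = q(V_B − V_A).
At A: distance to the source charge is 0.531 m; V_A = kq₁/r = -82.3 V.
At B: distance to the source charge is 1.04 m; V_B = kq₁/r = -42.1 V.
ΔV = V_B − V_A = 40.1 V.
W_ext = qΔV = (7.92×10⁻⁹ C)(40.1 V) = 3.18×10⁻⁷ J.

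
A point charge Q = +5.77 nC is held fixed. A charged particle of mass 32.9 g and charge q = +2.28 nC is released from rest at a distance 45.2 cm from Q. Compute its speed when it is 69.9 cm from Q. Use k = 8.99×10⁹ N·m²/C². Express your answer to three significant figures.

Only the electrostatic force acts, so mechanical energy is conserved: ½mv² = U₁ − U₂ = kQq(1/r₁ − 1/r₂).
U₁ − U₂ = (8.99×10⁹ N·m²/C²)(5.77×10⁻⁹ C)(2.28×10⁻⁹ C)(1/0.452 − 1/0.699) = 9.25×10⁻⁸ J.
v = √(2·9.25×10⁻⁸/0.0329) = 2.37×10⁻³ m/s.

2.37×10⁻³ m/s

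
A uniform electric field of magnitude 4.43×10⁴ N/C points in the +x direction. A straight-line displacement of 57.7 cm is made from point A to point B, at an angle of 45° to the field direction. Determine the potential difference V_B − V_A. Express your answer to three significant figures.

-1.81×10⁴ V

Only the component of displacement along E changes the potential: ΔV = −E·d·cosθ.
ΔV = −(4.43×10⁴ V/m)(0.577 m)cos45° = -1.81×10⁴ V.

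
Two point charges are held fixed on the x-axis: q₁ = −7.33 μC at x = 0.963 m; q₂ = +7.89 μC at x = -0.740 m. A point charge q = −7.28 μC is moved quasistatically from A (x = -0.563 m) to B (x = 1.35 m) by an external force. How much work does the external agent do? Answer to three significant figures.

3.60 J

For quasistatic motion the external work equals the change in potential energy: W_ext = qΔV = q(V_B − V_A).
At A: distances to the source charges are 1.53 m, 0.177 m; V_A = Σ kqᵢ/rᵢ = 3.58×10⁵ V.
At B: distances to the source charges are 0.387 m, 2.09 m; V_B = Σ kqᵢ/rᵢ = -1.36×10⁵ V.
ΔV = V_B − V_A = -4.94×10⁵ V.
W_ext = qΔV = (-7.28×10⁻⁶ C)(-4.94×10⁵ V) = 3.60 J.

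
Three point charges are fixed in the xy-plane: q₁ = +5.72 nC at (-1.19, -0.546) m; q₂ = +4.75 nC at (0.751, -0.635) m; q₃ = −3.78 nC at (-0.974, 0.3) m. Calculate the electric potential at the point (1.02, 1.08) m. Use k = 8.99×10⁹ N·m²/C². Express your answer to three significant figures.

The total potential is the scalar sum of each charge's contribution, V = Σ kqᵢ/rᵢ.
Distances from the field point to each charge: r₁ = 2.74 m, r₂ = 1.74 m, r₃ = 2.14 m.
V = k[(5.72×10⁻⁹)/(2.74) + (4.75×10⁻⁹)/(1.74) + (-3.78×10⁻⁹)/(2.14)] = 27.5 V.

27.5 V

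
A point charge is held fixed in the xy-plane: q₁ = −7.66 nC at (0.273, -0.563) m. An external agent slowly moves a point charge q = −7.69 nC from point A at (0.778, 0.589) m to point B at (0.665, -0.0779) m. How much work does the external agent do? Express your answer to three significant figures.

For quasistatic motion the external work equals the change in potential energy: W_ext = qΔV = q(V_B − V_A).
At A: distance to the source charge is 1.26 m; V_A = kq₁/r = -54.7 V.
At B: distance to the source charge is 0.624 m; V_B = kq₁/r = -110 V.
ΔV = V_B − V_A = -55.7 V.
W_ext = qΔV = (-7.69×10⁻⁹ C)(-55.7 V) = 4.28×10⁻⁷ J.

4.28×10⁻⁷ J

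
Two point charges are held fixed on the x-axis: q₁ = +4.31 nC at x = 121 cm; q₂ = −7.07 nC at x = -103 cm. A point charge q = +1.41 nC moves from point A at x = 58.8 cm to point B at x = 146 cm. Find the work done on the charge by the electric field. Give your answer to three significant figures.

-1.50×10⁻⁷ J

The work done by the electric force is W_field = −ΔU = −q(V_B − V_A) = q(V_A − V_B).
At A: distances to the source charges are 0.622 m, 1.62 m; V_A = Σ kqᵢ/rᵢ = 23.0 V.
At B: distances to the source charges are 0.250 m, 2.49 m; V_B = Σ kqᵢ/rᵢ = 129 V.
ΔV = V_B − V_A = 106 V.
W_field = −qΔV = −(1.41×10⁻⁹ C)(106 V) = -1.50×10⁻⁷ J.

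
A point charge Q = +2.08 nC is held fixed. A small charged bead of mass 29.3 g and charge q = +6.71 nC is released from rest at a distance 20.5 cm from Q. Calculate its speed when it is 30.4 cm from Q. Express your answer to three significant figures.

3.69×10⁻³ m/s

Only the electrostatic force acts, so mechanical energy is conserved: ½mv² = U₁ − U₂ = kQq(1/r₁ − 1/r₂).
U₁ − U₂ = (8.99×10⁹ N·m²/C²)(2.08×10⁻⁹ C)(6.71×10⁻⁹ C)(1/0.205 − 1/0.304) = 1.99×10⁻⁷ J.
v = √(2·1.99×10⁻⁷/0.0293) = 3.69×10⁻³ m/s.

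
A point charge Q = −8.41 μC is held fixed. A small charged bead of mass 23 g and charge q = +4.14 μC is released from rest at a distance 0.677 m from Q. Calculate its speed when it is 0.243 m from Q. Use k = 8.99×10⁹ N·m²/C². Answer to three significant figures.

8.47 m/s

Only the electrostatic force acts, so mechanical energy is conserved: ½mv² = U₁ − U₂ = kQq(1/r₁ − 1/r₂).
U₁ − U₂ = (8.99×10⁹ N·m²/C²)(-8.41×10⁻⁶ C)(4.14×10⁻⁶ C)(1/0.677 − 1/0.243) = 0.826 J.
v = √(2·0.826/0.0230) = 8.47 m/s.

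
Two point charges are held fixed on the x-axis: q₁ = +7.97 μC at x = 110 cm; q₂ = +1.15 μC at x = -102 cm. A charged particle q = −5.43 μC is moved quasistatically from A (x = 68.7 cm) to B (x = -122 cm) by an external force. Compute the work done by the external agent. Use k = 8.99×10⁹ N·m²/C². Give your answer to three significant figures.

0.527 J

For quasistatic motion the external work equals the change in potential energy: W_ext = qΔV = q(V_B − V_A).
At A: distances to the source charges are 0.413 m, 1.71 m; V_A = Σ kqᵢ/rᵢ = 1.80×10⁵ V.
At B: distances to the source charges are 2.32 m, 0.200 m; V_B = Σ kqᵢ/rᵢ = 8.26×10⁴ V.
ΔV = V_B − V_A = -9.70×10⁴ V.
W_ext = qΔV = (-5.43×10⁻⁶ C)(-9.70×10⁴ V) = 0.527 J.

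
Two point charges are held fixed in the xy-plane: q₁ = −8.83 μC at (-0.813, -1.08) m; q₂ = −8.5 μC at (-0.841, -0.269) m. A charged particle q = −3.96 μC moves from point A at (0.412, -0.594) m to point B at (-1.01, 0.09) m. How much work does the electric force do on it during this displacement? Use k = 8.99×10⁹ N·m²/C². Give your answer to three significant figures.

-0.555 J

The work done by the electric force is W_field = −ΔU = −q(V_B − V_A) = q(V_A − V_B).
At A: distances to the source charges are 1.32 m, 1.29 m; V_A = Σ kqᵢ/rᵢ = -1.19×10⁵ V.
At B: distances to the source charges are 1.19 m, 0.397 m; V_B = Σ kqᵢ/rᵢ = -2.59×10⁵ V.
ΔV = V_B − V_A = -1.40×10⁵ V.
W_field = −qΔV = −(-3.96×10⁻⁶ C)(-1.40×10⁵ V) = -0.555 J.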